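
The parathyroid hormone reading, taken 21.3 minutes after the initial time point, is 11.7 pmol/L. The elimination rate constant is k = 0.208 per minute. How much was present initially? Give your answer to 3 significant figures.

t½ = ln 2 / k = 0.69315 / 0.208 ≈ 3.3324 minutes.
Number of half-lives elapsed: n = 21.3/3.3324 ≈ 6.3917.
A₀ = A × 2^n = 11.7 × 2^6.3917 = 11.7 × 83.965 ≈ 982.39 pmol/L.

982 pmol/L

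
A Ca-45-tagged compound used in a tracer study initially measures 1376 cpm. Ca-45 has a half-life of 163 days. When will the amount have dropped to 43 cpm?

43/1376 = 1/32, so 5 half-lives have elapsed.
t = 5 × 163 = 815 days.

815 days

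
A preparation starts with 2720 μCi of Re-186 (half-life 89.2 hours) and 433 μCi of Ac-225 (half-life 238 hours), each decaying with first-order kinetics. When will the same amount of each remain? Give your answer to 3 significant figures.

Set 2720·(1/2)^(t/89.2) = 433·(1/2)^(t/238).
Taking log₂: log₂(2720/433) = t·(1/89.2 − 1/238).
log₂(6.2818) = 2.6512; 1/89.2 − 1/238 = 0.0070091.
t = 2.6512 / 0.0070091 ≈ 378.25 hours.

378 hours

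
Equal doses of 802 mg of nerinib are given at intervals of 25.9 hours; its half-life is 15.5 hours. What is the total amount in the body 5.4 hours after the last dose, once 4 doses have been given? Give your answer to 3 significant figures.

909 mg

The 4 doses were given 83.1, 57.2, 31.3, 5.4 hours ago.
Total = 802·(1/2)^(83.1/15.5) + 802·(1/2)^(57.2/15.5) + 802·(1/2)^(31.3/15.5) + 802·(1/2)^(5.4/15.5)
      = 19.51 + 62.126 + 197.83 + 629.94 ≈ 909.41 mg.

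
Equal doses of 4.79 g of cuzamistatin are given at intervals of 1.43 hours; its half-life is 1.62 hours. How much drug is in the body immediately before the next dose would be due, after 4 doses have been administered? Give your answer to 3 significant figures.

The 4 doses were given 5.72, 4.29, 2.86, 1.43 hours ago.
Total = 4.79·(1/2)^(5.72/1.62) + 4.79·(1/2)^(4.29/1.62) + 4.79·(1/2)^(2.86/1.62) + 4.79·(1/2)^(1.43/1.62)
      = 0.41442 + 0.76412 + 1.4089 + 2.5978 ≈ 5.1853 g.

5.19 g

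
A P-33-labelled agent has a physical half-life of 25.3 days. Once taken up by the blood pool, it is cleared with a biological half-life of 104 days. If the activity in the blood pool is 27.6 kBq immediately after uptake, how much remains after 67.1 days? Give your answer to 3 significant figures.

1/t_eff = 1/t_phys + 1/t_biol = 1/25.3 + 1/104 = 0.049141 per day.
t_eff = 25.3 × 104 / (25.3 + 104) ≈ 20.35 days.
Remaining = 27.6 × (1/2)^(67.1/20.35) = 27.6 × (1/2)^3.2974 ≈ 2.8074 kBq.

2.81 kBq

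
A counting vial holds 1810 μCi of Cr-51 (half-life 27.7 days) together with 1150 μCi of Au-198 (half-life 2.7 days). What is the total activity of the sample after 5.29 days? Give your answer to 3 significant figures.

Cr-51: 1810 × (1/2)^(5.29/27.7) = 1810 × (1/2)^0.19097 ≈ 1585.6 μCi.
Au-198: 1150 × (1/2)^(5.29/2.7) = 1150 × (1/2)^1.9593 ≈ 295.73 μCi.
Total = 1585.6 + 295.73 ≈ 1881.3 μCi.

1880 μCi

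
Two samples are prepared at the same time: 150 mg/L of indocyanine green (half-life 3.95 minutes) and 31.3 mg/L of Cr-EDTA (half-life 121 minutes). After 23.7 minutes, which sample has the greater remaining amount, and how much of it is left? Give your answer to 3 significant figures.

indocyanine green: 150 × (1/2)^6 ≈ 2.3438 mg/L.
Cr-EDTA: 31.3 × (1/2)^0.19587 ≈ 27.326 mg/L.
Cr-EDTA has more remaining, at ≈ 27.326 mg/L.

Cr-EDTA, 27.3 mg/L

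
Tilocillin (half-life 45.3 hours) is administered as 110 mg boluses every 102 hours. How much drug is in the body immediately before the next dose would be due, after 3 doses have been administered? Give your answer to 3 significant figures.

29.0 mg

The 3 doses were given 306, 204, 102 hours ago.
Total = 110·(1/2)^(306/45.3) + 110·(1/2)^(204/45.3) + 110·(1/2)^(102/45.3)
      = 1.0185 + 4.8502 + 23.098 ≈ 28.967 mg.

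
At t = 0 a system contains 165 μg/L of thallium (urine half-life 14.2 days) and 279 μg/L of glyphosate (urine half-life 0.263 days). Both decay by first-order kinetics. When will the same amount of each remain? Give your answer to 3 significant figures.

Set 165·(1/2)^(t/14.2) = 279·(1/2)^(t/0.263).
Taking log₂: log₂(165/279) = t·(1/14.2 − 1/0.263).
log₂(0.5914) = -0.7578; 1/14.2 − 1/0.263 = -3.7319.
t = -0.7578 / -3.7319 ≈ 0.20306 days.

0.203 days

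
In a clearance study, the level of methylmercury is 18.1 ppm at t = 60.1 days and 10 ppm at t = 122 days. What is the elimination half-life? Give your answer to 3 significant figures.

72.3 days

Over Δt = 122 − 60.1 = 61.9 days, the level fell by a factor of 18.1/10 ≈ 1.81.
n = log₂(1.81) ≈ 0.85599 half-lives, so t½ = 61.9/0.85599 ≈ 72.314 days.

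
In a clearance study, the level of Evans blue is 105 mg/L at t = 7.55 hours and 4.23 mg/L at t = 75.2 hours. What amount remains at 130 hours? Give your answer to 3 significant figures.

0.314 mg/L

Over Δt = 75.2 − 7.55 = 67.65 hours, the level fell by a factor of 105/4.23 ≈ 24.823.
n = log₂(24.823) ≈ 4.6336 half-lives, so t½ = 67.65/4.6336 ≈ 14.6 hours.
From t = 75.2 to t = 130: 4.23 × (1/2)^((130−75.2)/14.6) ≈ 0.31365 mg/L.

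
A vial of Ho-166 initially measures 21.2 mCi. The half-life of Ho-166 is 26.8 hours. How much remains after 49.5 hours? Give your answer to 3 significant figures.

5.89 mCi

Number of half-lives: n = 49.5/26.8 ≈ 1.847.
Remaining = 21.2 × (1/2)^1.847 = 21.2 × 0.27797 ≈ 5.8929 mCi.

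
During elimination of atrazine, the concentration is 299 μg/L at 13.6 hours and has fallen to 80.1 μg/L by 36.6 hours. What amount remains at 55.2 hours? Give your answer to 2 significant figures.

Over Δt = 36.6 − 13.6 = 23 hours, the level fell by a factor of 299/80.1 ≈ 3.7328.
n = log₂(3.7328) ≈ 1.9003 half-lives, so t½ = 23/1.9003 ≈ 12.104 hours.
From t = 36.6 to t = 55.2: 80.1 × (1/2)^((55.2−36.6)/12.104) ≈ 27.608 μg/L.

28 μg/L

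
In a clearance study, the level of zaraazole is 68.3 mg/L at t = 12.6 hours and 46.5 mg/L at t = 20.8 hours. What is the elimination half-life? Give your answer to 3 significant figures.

Over Δt = 20.8 − 12.6 = 8.2 hours, the level fell by a factor of 68.3/46.5 ≈ 1.4688.
n = log₂(1.4688) ≈ 0.55465 half-lives, so t½ = 8.2/0.55465 ≈ 14.784 hours.

14.8 hours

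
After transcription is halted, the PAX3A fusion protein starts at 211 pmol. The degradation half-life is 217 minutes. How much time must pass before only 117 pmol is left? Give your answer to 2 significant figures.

180 minutes

Fraction remaining = 117/211 ≈ 0.5545.
n = log₂(211/117) = ln(1.8034)/ln 2 ≈ 0.85073 half-lives.
t = n × t½ = 0.85073 × 217 ≈ 184.61 minutes.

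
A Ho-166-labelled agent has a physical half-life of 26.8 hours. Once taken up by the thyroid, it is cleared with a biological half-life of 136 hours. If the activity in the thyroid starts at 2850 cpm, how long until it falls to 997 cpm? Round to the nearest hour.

34 hours

1/t_eff = 1/t_phys + 1/t_biol = 1/26.8 + 1/136 = 0.044666 per hour.
t_eff = 26.8 × 136 / (26.8 + 136) ≈ 22.388 hours.
n = log₂(2850/997) ≈ 1.5153; t = 1.5153 × 22.388 ≈ 33.925 hours.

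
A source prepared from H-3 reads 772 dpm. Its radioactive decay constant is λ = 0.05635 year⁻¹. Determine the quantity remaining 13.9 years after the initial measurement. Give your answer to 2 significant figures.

350 dpm

t½ = ln 2 / λ = 0.69315 / 0.05635 ≈ 12.301 years.
Number of half-lives: n = 13.9/12.301 ≈ 1.13.
Remaining = 772 × (1/2)^1.13 = 772 × 0.45691 ≈ 352.74 dpm.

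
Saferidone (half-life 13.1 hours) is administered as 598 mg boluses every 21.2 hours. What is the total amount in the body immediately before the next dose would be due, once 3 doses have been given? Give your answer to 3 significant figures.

279 mg

The 3 doses were given 63.6, 42.4, 21.2 hours ago.
Total = 598·(1/2)^(63.6/13.1) + 598·(1/2)^(42.4/13.1) + 598·(1/2)^(21.2/13.1)
      = 20.664 + 63.442 + 194.78 ≈ 278.88 mg.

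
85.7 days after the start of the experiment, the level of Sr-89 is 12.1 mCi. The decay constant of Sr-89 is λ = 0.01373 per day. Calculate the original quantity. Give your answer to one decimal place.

t½ = ln 2 / λ = 0.69315 / 0.01373 ≈ 50.484 days.
Number of half-lives elapsed: n = 85.7/50.484 ≈ 1.6976.
A₀ = A × 2^n = 12.1 × 2^1.6976 = 12.1 × 3.2435 ≈ 39.247 mCi.

39.2 mCi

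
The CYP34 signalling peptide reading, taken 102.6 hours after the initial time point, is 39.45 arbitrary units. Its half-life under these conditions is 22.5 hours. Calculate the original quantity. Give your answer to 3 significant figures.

Number of half-lives elapsed: n = 102.6/22.5 ≈ 4.56.
A₀ = A × 2^n = 39.45 × 2^4.56 = 39.45 × 23.588 ≈ 930.56 arbitrary units.

931 arbitrary units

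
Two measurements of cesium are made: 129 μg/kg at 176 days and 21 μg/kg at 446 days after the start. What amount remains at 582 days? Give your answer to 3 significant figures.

Over Δt = 446 − 176 = 270 days, the level fell by a factor of 129/21 ≈ 6.1429.
n = log₂(6.1429) ≈ 2.6189 half-lives, so t½ = 270/2.6189 ≈ 103.1 days.
From t = 446 to t = 582: 21 × (1/2)^((582−446)/103.1) ≈ 8.4162 μg/kg.

8.42 μg/kg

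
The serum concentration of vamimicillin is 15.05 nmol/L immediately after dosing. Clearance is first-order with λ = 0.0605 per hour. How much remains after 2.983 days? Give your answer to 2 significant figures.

t½ = ln 2 / λ = 0.69315 / 0.0605 ≈ 11.457 hours.
Convert the elapsed time: 2.983 days = 71.592 hours.
Number of half-lives: n = 71.592/11.457 ≈ 6.2488.
Remaining = 15.05 × (1/2)^6.2488 = 15.05 × 0.01315 ≈ 0.19791 nmol/L.

0.20 nmol/L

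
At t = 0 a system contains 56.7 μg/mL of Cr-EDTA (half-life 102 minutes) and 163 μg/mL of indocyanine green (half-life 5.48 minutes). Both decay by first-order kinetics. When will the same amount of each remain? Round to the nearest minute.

9 minutes

Set 56.7·(1/2)^(t/102) = 163·(1/2)^(t/5.48).
Taking log₂: log₂(56.7/163) = t·(1/102 − 1/5.48).
log₂(0.34785) = -1.5235; 1/102 − 1/5.48 = -0.17268.
t = -1.5235 / -0.17268 ≈ 8.8225 minutes.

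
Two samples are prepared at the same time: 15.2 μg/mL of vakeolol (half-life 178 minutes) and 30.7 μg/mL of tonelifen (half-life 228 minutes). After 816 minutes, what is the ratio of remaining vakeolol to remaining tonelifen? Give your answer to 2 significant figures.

vakeolol: 15.2 × (1/2)^(816/178) = 15.2 × (1/2)^4.5843 ≈ 0.63364 μg/mL.
tonelifen: 30.7 × (1/2)^(816/228) = 30.7 × (1/2)^3.5789 ≈ 2.569 μg/mL.
Ratio ≈ 0.63364 / 2.569 ≈ 0.24665.

0.25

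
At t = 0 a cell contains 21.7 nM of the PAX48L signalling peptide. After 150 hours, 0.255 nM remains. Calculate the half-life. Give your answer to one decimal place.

A/A₀ = 0.255/21.7 ≈ 0.011751.
n = log₂(85.098) ≈ 6.4111 half-lives elapsed in 150 hours.
t½ = 150/6.4111 ≈ 23.397 hours.

23.4 hours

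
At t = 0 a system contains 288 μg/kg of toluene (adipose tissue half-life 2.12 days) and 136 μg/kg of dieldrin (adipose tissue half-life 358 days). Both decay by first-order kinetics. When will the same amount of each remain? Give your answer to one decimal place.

2.3 days

Set 288·(1/2)^(t/2.12) = 136·(1/2)^(t/358).
Taking log₂: log₂(288/136) = t·(1/2.12 − 1/358).
log₂(2.1176) = 1.0825; 1/2.12 − 1/358 = 0.4689.
t = 1.0825 / 0.4689 ≈ 2.3085 days.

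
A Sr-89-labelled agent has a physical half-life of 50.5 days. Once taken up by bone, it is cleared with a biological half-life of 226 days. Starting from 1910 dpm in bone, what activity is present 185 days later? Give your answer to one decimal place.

1/t_eff = 1/t_phys + 1/t_biol = 1/50.5 + 1/226 = 0.024227 per day.
t_eff = 50.5 × 226 / (50.5 + 226) ≈ 41.277 days.
Remaining = 1910 × (1/2)^(185/41.277) = 1910 × (1/2)^4.482 ≈ 85.474 dpm.

85.5 dpm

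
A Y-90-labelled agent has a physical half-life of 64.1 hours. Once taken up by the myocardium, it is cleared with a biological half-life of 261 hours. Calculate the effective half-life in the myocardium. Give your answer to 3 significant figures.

1/t_eff = 1/t_phys + 1/t_biol = 1/64.1 + 1/261 = 0.019432 per hour.
t_eff = 64.1 × 261 / (64.1 + 261) ≈ 51.461 hours.

51.5 hours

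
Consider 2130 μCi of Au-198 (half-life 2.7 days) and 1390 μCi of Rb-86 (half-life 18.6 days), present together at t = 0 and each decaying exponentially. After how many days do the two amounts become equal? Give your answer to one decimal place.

1.9 days

Set 2130·(1/2)^(t/2.7) = 1390·(1/2)^(t/18.6).
Taking log₂: log₂(2130/1390) = t·(1/2.7 − 1/18.6).
log₂(1.5324) = 0.61577; 1/2.7 − 1/18.6 = 0.31661.
t = 0.61577 / 0.31661 ≈ 1.9449 days.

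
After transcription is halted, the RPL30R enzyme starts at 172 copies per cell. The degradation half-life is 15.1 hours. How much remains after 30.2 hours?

Elapsed time is 2 half-lives (30.2/15.1).
Each half-life halves the amount: 172 × (1/2)^2 = 172/4 = 43 copies per cell.

43 copies per cell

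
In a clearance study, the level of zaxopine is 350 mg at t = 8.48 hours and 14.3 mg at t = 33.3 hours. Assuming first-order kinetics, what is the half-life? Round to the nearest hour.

Over Δt = 33.3 − 8.48 = 24.82 hours, the level fell by a factor of 350/14.3 ≈ 24.476.
n = log₂(24.476) ≈ 4.6133 half-lives, so t½ = 24.82/4.6133 ≈ 5.3801 hours.

5 hours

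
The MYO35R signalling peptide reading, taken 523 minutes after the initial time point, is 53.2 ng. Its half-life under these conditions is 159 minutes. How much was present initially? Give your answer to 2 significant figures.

Number of half-lives elapsed: n = 523/159 ≈ 3.2893.
A₀ = A × 2^n = 53.2 × 2^3.2893 = 53.2 × 9.7764 ≈ 520.11 ng.

520 ng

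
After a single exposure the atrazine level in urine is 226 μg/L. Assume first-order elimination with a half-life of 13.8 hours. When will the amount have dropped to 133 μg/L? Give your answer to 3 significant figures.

Fraction remaining = 133/226 ≈ 0.5885.
n = log₂(226/133) = ln(1.6992)/ln 2 ≈ 0.7649 half-lives.
t = n × t½ = 0.7649 × 13.8 ≈ 10.556 hours.

10.6 hours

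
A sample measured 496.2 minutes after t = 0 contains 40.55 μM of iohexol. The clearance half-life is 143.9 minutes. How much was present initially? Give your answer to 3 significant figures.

Number of half-lives elapsed: n = 496.2/143.9 ≈ 3.4482.
A₀ = A × 2^n = 40.55 × 2^3.4482 = 40.55 × 10.915 ≈ 442.6 μM.

443 μM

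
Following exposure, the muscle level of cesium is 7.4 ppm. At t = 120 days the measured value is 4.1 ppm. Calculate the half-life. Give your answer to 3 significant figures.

A/A₀ = 4.1/7.4 ≈ 0.55405.
n = log₂(1.8049) ≈ 0.8519 half-lives elapsed in 120 days.
t½ = 120/0.8519 ≈ 140.86 days.

141 days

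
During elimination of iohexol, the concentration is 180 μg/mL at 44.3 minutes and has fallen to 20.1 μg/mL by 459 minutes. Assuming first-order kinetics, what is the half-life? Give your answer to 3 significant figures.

Over Δt = 459 − 44.3 = 414.7 minutes, the level fell by a factor of 180/20.1 ≈ 8.9552.
n = log₂(8.9552) ≈ 3.1627 half-lives, so t½ = 414.7/3.1627 ≈ 131.12 minutes.

131 minutes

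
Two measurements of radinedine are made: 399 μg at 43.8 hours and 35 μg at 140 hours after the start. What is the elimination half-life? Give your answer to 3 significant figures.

27.4 hours

Over Δt = 140 − 43.8 = 96.2 hours, the level fell by a factor of 399/35 ≈ 11.4.
n = log₂(11.4) ≈ 3.511 half-lives, so t½ = 96.2/3.511 ≈ 27.4 hours.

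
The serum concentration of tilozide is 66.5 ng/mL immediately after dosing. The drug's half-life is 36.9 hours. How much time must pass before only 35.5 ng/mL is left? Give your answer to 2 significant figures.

Fraction remaining = 35.5/66.5 ≈ 0.53383.
n = log₂(66.5/35.5) = ln(1.8732)/ln 2 ≈ 0.90554 half-lives.
t = n × t½ = 0.90554 × 36.9 ≈ 33.414 hours.

33 hours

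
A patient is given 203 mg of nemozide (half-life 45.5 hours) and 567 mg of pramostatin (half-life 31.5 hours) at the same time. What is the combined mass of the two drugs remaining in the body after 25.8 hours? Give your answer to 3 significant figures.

458 mg

nemozide: 203 × (1/2)^(25.8/45.5) = 203 × (1/2)^0.56703 ≈ 137.03 mg.
pramostatin: 567 × (1/2)^(25.8/31.5) = 567 × (1/2)^0.81905 ≈ 321.38 mg.
Total = 137.03 + 321.38 ≈ 458.41 mg.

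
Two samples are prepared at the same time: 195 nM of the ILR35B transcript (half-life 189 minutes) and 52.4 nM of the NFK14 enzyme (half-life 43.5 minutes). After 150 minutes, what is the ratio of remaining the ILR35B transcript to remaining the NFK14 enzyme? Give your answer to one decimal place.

ILR35B transcript: 195 × (1/2)^(150/189) = 195 × (1/2)^0.79365 ≈ 112.49 nM.
NFK14 enzyme: 52.4 × (1/2)^(150/43.5) = 52.4 × (1/2)^3.4483 ≈ 4.8006 nM.
Ratio ≈ 112.49 / 4.8006 ≈ 23.433.

23.4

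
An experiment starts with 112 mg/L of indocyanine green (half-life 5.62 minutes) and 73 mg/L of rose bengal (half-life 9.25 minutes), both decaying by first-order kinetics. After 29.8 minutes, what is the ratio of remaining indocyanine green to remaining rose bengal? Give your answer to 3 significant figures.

0.363

indocyanine green: 112 × (1/2)^(29.8/5.62) = 112 × (1/2)^5.3025 ≈ 2.838 mg/L.
rose bengal: 73 × (1/2)^(29.8/9.25) = 73 × (1/2)^3.2216 ≈ 7.8256 mg/L.
Ratio ≈ 2.838 / 7.8256 ≈ 0.36265.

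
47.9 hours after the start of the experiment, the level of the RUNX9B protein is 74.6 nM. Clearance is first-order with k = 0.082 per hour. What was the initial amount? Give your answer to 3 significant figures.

t½ = ln 2 / k = 0.69315 / 0.082 ≈ 8.453 hours.
Number of half-lives elapsed: n = 47.9/8.453 ≈ 5.6666.
A₀ = A × 2^n = 74.6 × 2^5.6666 = 74.6 × 50.795 ≈ 3789.3 nM.

3790 nM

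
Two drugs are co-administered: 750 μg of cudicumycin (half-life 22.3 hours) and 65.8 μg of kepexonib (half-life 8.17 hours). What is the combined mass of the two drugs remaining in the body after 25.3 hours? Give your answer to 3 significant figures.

cudicumycin: 750 × (1/2)^(25.3/22.3) = 750 × (1/2)^1.1345 ≈ 341.61 μg.
kepexonib: 65.8 × (1/2)^(25.3/8.17) = 65.8 × (1/2)^3.0967 ≈ 7.6918 μg.
Total = 341.61 + 7.6918 ≈ 349.3 μg.

349 μg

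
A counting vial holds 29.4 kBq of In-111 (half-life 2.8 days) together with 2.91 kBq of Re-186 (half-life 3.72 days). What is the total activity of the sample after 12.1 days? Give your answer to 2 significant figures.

1.8 kBq

In-111: 29.4 × (1/2)^(12.1/2.8) = 29.4 × (1/2)^4.3214 ≈ 1.4705 kBq.
Re-186: 2.91 × (1/2)^(12.1/3.72) = 2.91 × (1/2)^3.2527 ≈ 0.30531 kBq.
Total = 1.4705 + 0.30531 ≈ 1.7758 kBq.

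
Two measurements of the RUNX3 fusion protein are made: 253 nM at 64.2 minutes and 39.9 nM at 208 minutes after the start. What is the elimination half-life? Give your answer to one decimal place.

Over Δt = 208 − 64.2 = 143.8 minutes, the level fell by a factor of 253/39.9 ≈ 6.3409.
n = log₂(6.3409) ≈ 2.6647 half-lives, so t½ = 143.8/2.6647 ≈ 53.965 minutes.

54.0 minutes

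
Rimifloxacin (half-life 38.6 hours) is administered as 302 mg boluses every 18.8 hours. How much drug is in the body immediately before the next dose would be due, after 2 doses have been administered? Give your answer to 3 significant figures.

The 2 doses were given 37.6, 18.8 hours ago.
Total = 302·(1/2)^(37.6/38.6) + 302·(1/2)^(18.8/38.6)
      = 153.74 + 215.47 ≈ 369.21 mg.

369 mg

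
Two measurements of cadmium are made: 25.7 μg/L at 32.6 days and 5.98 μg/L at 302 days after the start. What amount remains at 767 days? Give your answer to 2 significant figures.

Over Δt = 302 − 32.6 = 269.4 days, the level fell by a factor of 25.7/5.98 ≈ 4.2977.
n = log₂(4.2977) ≈ 2.1036 half-lives, so t½ = 269.4/2.1036 ≈ 128.07 days.
From t = 302 to t = 767: 5.98 × (1/2)^((767−302)/128.07) ≈ 0.48273 μg/L.

0.48 μg/L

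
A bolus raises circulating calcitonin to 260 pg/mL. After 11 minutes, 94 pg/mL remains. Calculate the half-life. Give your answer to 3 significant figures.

A/A₀ = 94/260 ≈ 0.36154.
n = log₂(2.766) ≈ 1.4678 half-lives elapsed in 11 minutes.
t½ = 11/1.4678 ≈ 7.4943 minutes.

7.49 minutes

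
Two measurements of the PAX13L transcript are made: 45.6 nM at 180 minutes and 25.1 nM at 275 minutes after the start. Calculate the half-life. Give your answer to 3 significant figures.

110 minutes

Over Δt = 275 − 180 = 95 minutes, the level fell by a factor of 45.6/25.1 ≈ 1.8167.
n = log₂(1.8167) ≈ 0.86135 half-lives, so t½ = 95/0.86135 ≈ 110.29 minutes.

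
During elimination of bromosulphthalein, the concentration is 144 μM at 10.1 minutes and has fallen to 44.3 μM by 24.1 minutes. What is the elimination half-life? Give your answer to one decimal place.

8.2 minutes

Over Δt = 24.1 − 10.1 = 14 minutes, the level fell by a factor of 144/44.3 ≈ 3.2506.
n = log₂(3.2506) ≈ 1.7007 half-lives, so t½ = 14/1.7007 ≈ 8.232 minutes.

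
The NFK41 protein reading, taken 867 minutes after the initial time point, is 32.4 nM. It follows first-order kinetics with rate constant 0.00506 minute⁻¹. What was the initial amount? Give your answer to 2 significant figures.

2600 nM

t½ = ln 2 / k = 0.69315 / 0.00506 ≈ 136.99 minutes.
Number of half-lives elapsed: n = 867/136.99 ≈ 6.3291.
A₀ = A × 2^n = 32.4 × 2^6.3291 = 32.4 × 80.4 ≈ 2605 nM.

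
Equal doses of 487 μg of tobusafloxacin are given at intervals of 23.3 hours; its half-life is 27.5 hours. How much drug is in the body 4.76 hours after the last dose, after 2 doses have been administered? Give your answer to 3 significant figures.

672 μg

The 2 doses were given 28.06, 4.76 hours ago.
Total = 487·(1/2)^(28.06/27.5) + 487·(1/2)^(4.76/27.5)
      = 240.09 + 431.94 ≈ 672.03 μg.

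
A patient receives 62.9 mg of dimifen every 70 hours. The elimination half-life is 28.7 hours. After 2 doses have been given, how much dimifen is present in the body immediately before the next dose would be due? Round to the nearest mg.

14 mg

The 2 doses were given 140, 70 hours ago.
Total = 62.9·(1/2)^(140/28.7) + 62.9·(1/2)^(70/28.7)
      = 2.139 + 11.599 ≈ 13.738 mg.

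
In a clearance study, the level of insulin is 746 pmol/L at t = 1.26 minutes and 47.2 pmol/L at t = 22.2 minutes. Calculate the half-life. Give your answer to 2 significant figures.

Over Δt = 22.2 − 1.26 = 20.94 minutes, the level fell by a factor of 746/47.2 ≈ 15.805.
n = log₂(15.805) ≈ 3.9823 half-lives, so t½ = 20.94/3.9823 ≈ 5.2582 minutes.

5.3 minutes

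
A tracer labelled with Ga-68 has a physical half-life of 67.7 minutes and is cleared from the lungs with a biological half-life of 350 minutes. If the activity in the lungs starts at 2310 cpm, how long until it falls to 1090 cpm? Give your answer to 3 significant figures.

61.5 minutes

1/t_eff = 1/t_phys + 1/t_biol = 1/67.7 + 1/350 = 0.017628 per minute.
t_eff = 67.7 × 350 / (67.7 + 350) ≈ 56.727 minutes.
n = log₂(2310/1090) ≈ 1.0836; t = 1.0836 × 56.727 ≈ 61.468 minutes.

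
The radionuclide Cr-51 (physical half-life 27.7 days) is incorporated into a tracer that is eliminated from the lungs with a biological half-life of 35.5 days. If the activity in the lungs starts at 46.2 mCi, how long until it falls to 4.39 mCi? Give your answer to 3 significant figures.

52.8 days

1/t_eff = 1/t_phys + 1/t_biol = 1/27.7 + 1/35.5 = 0.06427 per day.
t_eff = 27.7 × 35.5 / (27.7 + 35.5) ≈ 15.559 days.
n = log₂(46.2/4.39) ≈ 3.3956; t = 3.3956 × 15.559 ≈ 52.833 days.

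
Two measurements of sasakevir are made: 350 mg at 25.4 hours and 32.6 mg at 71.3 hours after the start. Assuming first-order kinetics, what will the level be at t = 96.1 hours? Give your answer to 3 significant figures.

Over Δt = 71.3 − 25.4 = 45.9 hours, the level fell by a factor of 350/32.6 ≈ 10.736.
n = log₂(10.736) ≈ 3.4244 half-lives, so t½ = 45.9/3.4244 ≈ 13.404 hours.
From t = 71.3 to t = 96.1: 32.6 × (1/2)^((96.1−71.3)/13.404) ≈ 9.0416 mg.

9.04 mg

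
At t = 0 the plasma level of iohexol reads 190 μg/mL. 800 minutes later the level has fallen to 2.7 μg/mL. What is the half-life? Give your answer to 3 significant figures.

130 minutes

A/A₀ = 2.7/190 ≈ 0.014211.
n = log₂(70.37) ≈ 6.1369 half-lives elapsed in 800 minutes.
t½ = 800/6.1369 ≈ 130.36 minutes.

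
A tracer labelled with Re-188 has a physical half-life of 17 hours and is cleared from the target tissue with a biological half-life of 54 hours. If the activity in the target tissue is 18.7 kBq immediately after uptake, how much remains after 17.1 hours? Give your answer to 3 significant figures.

1/t_eff = 1/t_phys + 1/t_biol = 1/17 + 1/54 = 0.077342 per hour.
t_eff = 17 × 54 / (17 + 54) ≈ 12.93 hours.
Remaining = 18.7 × (1/2)^(17.1/12.93) = 18.7 × (1/2)^1.3225 ≈ 7.4768 kBq.

7.48 kBq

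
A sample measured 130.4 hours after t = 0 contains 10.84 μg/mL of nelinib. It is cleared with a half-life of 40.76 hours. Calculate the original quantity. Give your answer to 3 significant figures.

Number of half-lives elapsed: n = 130.4/40.76 ≈ 3.1992.
A₀ = A × 2^n = 10.84 × 2^3.1992 = 10.84 × 9.1846 ≈ 99.561 μg/mL.

99.6 μg/mL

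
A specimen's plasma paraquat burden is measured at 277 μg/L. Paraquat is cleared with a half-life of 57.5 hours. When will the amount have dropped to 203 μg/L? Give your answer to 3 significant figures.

25.8 hours

Fraction remaining = 203/277 ≈ 0.73285.
n = log₂(277/203) = ln(1.3645)/ln 2 ≈ 0.44841 half-lives.
t = n × t½ = 0.44841 × 57.5 ≈ 25.783 hours.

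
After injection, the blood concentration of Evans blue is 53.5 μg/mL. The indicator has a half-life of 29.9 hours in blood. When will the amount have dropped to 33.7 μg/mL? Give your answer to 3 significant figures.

Fraction remaining = 33.7/53.5 ≈ 0.62991.
n = log₂(53.5/33.7) = ln(1.5875)/ln 2 ≈ 0.66679 half-lives.
t = n × t½ = 0.66679 × 29.9 ≈ 19.937 hours.

19.9 hours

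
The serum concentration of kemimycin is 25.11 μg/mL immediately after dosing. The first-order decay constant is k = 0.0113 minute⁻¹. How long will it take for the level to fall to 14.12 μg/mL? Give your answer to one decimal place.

t½ = ln 2 / k = 0.69315 / 0.0113 ≈ 61.34 minutes.
Fraction remaining = 14.12/25.11 ≈ 0.56233.
n = log₂(25.11/14.12) = ln(1.7783)/ln 2 ≈ 0.83052 half-lives.
t = n × t½ = 0.83052 × 61.34 ≈ 50.945 minutes.

50.9 minutes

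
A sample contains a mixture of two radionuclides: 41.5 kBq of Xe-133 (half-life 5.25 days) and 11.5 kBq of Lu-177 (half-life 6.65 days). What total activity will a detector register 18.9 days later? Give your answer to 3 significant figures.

Xe-133: 41.5 × (1/2)^(18.9/5.25) = 41.5 × (1/2)^3.6 ≈ 3.4225 kBq.
Lu-177: 11.5 × (1/2)^(18.9/6.65) = 11.5 × (1/2)^2.8421 ≈ 1.6038 kBq.
Total = 3.4225 + 1.6038 ≈ 5.0262 kBq.

5.03 kBq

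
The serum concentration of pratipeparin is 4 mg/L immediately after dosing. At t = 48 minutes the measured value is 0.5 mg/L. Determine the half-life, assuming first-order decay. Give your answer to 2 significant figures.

A/A₀ = 0.5/4 ≈ 0.125.
n = log₂(8) ≈ 3 half-lives elapsed in 48 minutes.
t½ = 48/3 ≈ 16 minutes.

16 minutes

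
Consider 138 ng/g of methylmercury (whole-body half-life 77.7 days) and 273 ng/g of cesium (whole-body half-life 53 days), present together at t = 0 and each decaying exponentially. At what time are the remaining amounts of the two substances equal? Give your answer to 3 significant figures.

Set 138·(1/2)^(t/77.7) = 273·(1/2)^(t/53).
Taking log₂: log₂(138/273) = t·(1/77.7 − 1/53).
log₂(0.50549) = -0.98423; 1/77.7 − 1/53 = -0.0059979.
t = -0.98423 / -0.0059979 ≈ 164.1 days.

164 days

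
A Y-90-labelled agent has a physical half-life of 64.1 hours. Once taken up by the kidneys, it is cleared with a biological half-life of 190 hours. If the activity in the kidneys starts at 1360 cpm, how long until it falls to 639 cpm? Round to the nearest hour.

52 hours

1/t_eff = 1/t_phys + 1/t_biol = 1/64.1 + 1/190 = 0.020864 per hour.
t_eff = 64.1 × 190 / (64.1 + 190) ≈ 47.93 hours.
n = log₂(1360/639) ≈ 1.0897; t = 1.0897 × 47.93 ≈ 52.23 hours.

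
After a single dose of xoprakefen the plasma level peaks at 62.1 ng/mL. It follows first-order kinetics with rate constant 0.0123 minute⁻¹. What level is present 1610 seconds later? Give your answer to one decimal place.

44.6 ng/mL

t½ = ln 2 / k = 0.69315 / 0.0123 ≈ 56.353 minutes.
Convert the elapsed time: 1610 seconds = 26.8333 minutes.
Number of half-lives: n = 26.8333/56.353 ≈ 0.47616.
Remaining = 62.1 × (1/2)^0.47616 = 62.1 × 0.71889 ≈ 44.643 ng/mL.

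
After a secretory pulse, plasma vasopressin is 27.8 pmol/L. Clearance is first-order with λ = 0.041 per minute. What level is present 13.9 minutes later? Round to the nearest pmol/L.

t½ = ln 2 / λ = 0.69315 / 0.041 ≈ 16.906 minutes.
Number of half-lives: n = 13.9/16.906 ≈ 0.82219.
Remaining = 27.8 × (1/2)^0.82219 = 27.8 × 0.56558 ≈ 15.723 pmol/L.

16 pmol/L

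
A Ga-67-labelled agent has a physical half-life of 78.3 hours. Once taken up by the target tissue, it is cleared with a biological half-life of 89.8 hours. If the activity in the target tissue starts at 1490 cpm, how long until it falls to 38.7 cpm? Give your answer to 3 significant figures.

1/t_eff = 1/t_phys + 1/t_biol = 1/78.3 + 1/89.8 = 0.023907 per hour.
t_eff = 78.3 × 89.8 / (78.3 + 89.8) ≈ 41.828 hours.
n = log₂(1490/38.7) ≈ 5.2668; t = 5.2668 × 41.828 ≈ 220.3 hours.

220 hours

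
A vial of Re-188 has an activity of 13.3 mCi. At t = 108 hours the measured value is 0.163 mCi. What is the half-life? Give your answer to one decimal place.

A/A₀ = 0.163/13.3 ≈ 0.012256.
n = log₂(81.595) ≈ 6.3504 half-lives elapsed in 108 hours.
t½ = 108/6.3504 ≈ 17.007 hours.

17.0 hours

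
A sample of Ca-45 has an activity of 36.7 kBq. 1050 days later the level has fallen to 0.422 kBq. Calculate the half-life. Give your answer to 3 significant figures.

163 days

A/A₀ = 0.422/36.7 ≈ 0.011499.
n = log₂(86.967) ≈ 6.4424 half-lives elapsed in 1050 days.
t½ = 1050/6.4424 ≈ 162.98 days.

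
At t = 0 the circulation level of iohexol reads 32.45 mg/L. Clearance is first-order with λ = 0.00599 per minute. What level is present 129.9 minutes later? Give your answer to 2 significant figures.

15 mg/L

t½ = ln 2 / λ = 0.69315 / 0.00599 ≈ 115.72 minutes.
Number of half-lives: n = 129.9/115.72 ≈ 1.1226.
Remaining = 32.45 × (1/2)^1.1226 = 32.45 × 0.45928 ≈ 14.904 mg/L.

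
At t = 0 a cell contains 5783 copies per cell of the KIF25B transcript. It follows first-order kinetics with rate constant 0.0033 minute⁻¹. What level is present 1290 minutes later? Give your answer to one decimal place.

81.9 copies per cell

t½ = ln 2 / k = 0.69315 / 0.0033 ≈ 210.04 minutes.
Number of half-lives: n = 1290/210.04 ≈ 6.1416.
Remaining = 5783 × (1/2)^6.1416 = 5783 × 0.014165 ≈ 81.915 copies per cell.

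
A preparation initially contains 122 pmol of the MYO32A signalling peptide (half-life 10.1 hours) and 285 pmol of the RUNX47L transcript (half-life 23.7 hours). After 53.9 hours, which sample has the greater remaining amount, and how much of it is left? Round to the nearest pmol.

RUNX47L transcript, 59 pmol

MYO32A signalling peptide: 122 × (1/2)^5.3366 ≈ 3.0191 pmol.
RUNX47L transcript: 285 × (1/2)^2.2743 ≈ 58.915 pmol.
RUNX47L transcript has more remaining, at ≈ 58.915 pmol.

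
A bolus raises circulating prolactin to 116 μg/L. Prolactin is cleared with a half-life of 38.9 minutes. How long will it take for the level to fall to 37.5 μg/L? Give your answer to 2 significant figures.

Fraction remaining = 37.5/116 ≈ 0.32328.
n = log₂(116/37.5) = ln(3.0933)/ln 2 ≈ 1.6292 half-lives.
t = n × t½ = 1.6292 × 38.9 ≈ 63.374 minutes.

63 minutes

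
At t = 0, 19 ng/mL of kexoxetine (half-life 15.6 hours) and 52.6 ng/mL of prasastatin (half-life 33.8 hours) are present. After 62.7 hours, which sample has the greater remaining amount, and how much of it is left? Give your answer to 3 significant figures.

kexoxetine: 19 × (1/2)^4.0192 ≈ 1.1718 ng/mL.
prasastatin: 52.6 × (1/2)^1.855 ≈ 14.54 ng/mL.
Prasastatin has more remaining, at ≈ 14.54 ng/mL.

prasastatin, 14.5 ng/mL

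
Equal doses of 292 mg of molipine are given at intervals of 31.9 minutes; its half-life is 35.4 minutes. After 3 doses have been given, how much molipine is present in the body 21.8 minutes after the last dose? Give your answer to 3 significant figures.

The 3 doses were given 85.6, 53.7, 21.8 minutes ago.
Total = 292·(1/2)^(85.6/35.4) + 292·(1/2)^(53.7/35.4) + 292·(1/2)^(21.8/35.4)
      = 54.635 + 102.03 + 190.55 ≈ 347.21 mg.

347 mg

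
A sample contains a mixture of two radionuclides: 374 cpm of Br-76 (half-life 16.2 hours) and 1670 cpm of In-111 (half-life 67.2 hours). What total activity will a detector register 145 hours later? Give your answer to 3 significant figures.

Br-76: 374 × (1/2)^(145/16.2) = 374 × (1/2)^8.9506 ≈ 0.75591 cpm.
In-111: 1670 × (1/2)^(145/67.2) = 1670 × (1/2)^2.1577 ≈ 374.26 cpm.
Total = 0.75591 + 374.26 ≈ 375.02 cpm.

375 cpm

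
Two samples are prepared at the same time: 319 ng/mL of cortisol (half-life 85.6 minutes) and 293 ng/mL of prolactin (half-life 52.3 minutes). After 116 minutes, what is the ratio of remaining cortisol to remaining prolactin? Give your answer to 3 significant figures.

cortisol: 319 × (1/2)^(116/85.6) = 319 × (1/2)^1.3551 ≈ 124.7 ng/mL.
prolactin: 293 × (1/2)^(116/52.3) = 293 × (1/2)^2.218 ≈ 62.978 ng/mL.
Ratio ≈ 124.7 / 62.978 ≈ 1.98.

1.98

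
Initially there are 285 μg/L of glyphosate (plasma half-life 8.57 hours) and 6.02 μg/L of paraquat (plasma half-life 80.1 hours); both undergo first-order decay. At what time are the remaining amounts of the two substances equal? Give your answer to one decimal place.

53.4 hours

Set 285·(1/2)^(t/8.57) = 6.02·(1/2)^(t/80.1).
Taking log₂: log₂(285/6.02) = t·(1/8.57 − 1/80.1).
log₂(47.342) = 5.5651; 1/8.57 − 1/80.1 = 0.1042.
t = 5.5651 / 0.1042 ≈ 53.407 hours.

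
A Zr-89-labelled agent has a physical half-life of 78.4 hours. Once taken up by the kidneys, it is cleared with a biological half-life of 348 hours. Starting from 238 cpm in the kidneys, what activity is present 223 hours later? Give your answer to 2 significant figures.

1/t_eff = 1/t_phys + 1/t_biol = 1/78.4 + 1/348 = 0.015629 per hour.
t_eff = 78.4 × 348 / (78.4 + 348) ≈ 63.985 hours.
Remaining = 238 × (1/2)^(223/63.985) = 238 × (1/2)^3.4852 ≈ 21.253 cpm.

21 cpm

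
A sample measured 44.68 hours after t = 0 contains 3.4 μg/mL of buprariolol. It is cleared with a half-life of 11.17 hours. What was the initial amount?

54.4 μg/mL

Number of half-lives elapsed: n = 44.68/11.17 ≈ 4.
A₀ = A × 2^n = 3.4 × 2^4 = 3.4 × 16 ≈ 54.4 μg/mL.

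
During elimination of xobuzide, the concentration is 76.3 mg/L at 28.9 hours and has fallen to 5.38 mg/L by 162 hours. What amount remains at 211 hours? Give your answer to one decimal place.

Over Δt = 162 − 28.9 = 133.1 hours, the level fell by a factor of 76.3/5.38 ≈ 14.182.
n = log₂(14.182) ≈ 3.826 half-lives, so t½ = 133.1/3.826 ≈ 34.788 hours.
From t = 162 to t = 211: 5.38 × (1/2)^((211−162)/34.788) ≈ 2.0266 mg/L.

2.0 mg/L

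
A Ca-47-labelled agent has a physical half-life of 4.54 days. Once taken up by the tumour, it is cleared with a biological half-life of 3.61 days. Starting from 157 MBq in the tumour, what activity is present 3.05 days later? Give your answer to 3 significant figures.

54.9 MBq

1/t_eff = 1/t_phys + 1/t_biol = 1/4.54 + 1/3.61 = 0.49727 per day.
t_eff = 4.54 × 3.61 / (4.54 + 3.61) ≈ 2.011 days.
Remaining = 157 × (1/2)^(3.05/2.011) = 157 × (1/2)^1.5167 ≈ 54.87 MBq.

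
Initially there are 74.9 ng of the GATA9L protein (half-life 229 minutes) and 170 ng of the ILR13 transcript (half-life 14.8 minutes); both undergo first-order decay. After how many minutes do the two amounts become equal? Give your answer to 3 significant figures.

18.7 minutes

Set 74.9·(1/2)^(t/229) = 170·(1/2)^(t/14.8).
Taking log₂: log₂(74.9/170) = t·(1/229 − 1/14.8).
log₂(0.44059) = -1.1825; 1/229 − 1/14.8 = -0.063201.
t = -1.1825 / -0.063201 ≈ 18.71 minutes.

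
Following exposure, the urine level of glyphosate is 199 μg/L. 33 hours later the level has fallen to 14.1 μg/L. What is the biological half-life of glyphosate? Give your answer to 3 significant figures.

A/A₀ = 14.1/199 ≈ 0.070854.
n = log₂(14.113) ≈ 3.819 half-lives elapsed in 33 hours.
t½ = 33/3.819 ≈ 8.641 hours.

8.64 hours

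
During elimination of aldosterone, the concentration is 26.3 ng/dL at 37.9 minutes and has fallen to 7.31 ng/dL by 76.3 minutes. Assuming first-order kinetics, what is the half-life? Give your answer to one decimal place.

20.8 minutes

Over Δt = 76.3 − 37.9 = 38.4 minutes, the level fell by a factor of 26.3/7.31 ≈ 3.5978.
n = log₂(3.5978) ≈ 1.8471 half-lives, so t½ = 38.4/1.8471 ≈ 20.789 minutes.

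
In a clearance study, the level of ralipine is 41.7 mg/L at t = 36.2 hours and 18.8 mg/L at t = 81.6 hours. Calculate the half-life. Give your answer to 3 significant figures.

39.5 hours

Over Δt = 81.6 − 36.2 = 45.4 hours, the level fell by a factor of 41.7/18.8 ≈ 2.2181.
n = log₂(2.2181) ≈ 1.1493 half-lives, so t½ = 45.4/1.1493 ≈ 39.502 hours.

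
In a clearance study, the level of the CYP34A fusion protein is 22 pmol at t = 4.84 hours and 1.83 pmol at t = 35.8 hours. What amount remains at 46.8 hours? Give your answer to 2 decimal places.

Over Δt = 35.8 − 4.84 = 30.96 hours, the level fell by a factor of 22/1.83 ≈ 12.022.
n = log₂(12.022) ≈ 3.5876 half-lives, so t½ = 30.96/3.5876 ≈ 8.6298 hours.
From t = 35.8 to t = 46.8: 1.83 × (1/2)^((46.8−35.8)/8.6298) ≈ 0.75638 pmol.

0.76 pmol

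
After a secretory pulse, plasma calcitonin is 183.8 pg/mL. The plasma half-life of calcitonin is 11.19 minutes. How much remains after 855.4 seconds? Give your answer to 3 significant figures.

76.0 pg/mL

Convert the elapsed time: 855.4 seconds = 14.2567 minutes.
Number of half-lives: n = 14.2567/11.19 ≈ 1.2741.
Remaining = 183.8 × (1/2)^1.2741 = 183.8 × 0.4135 ≈ 76.001 pg/mL.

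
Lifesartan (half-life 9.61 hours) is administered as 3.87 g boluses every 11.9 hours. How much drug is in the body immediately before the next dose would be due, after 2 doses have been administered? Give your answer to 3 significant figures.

The 2 doses were given 23.8, 11.9 hours ago.
Total = 3.87·(1/2)^(23.8/9.61) + 3.87·(1/2)^(11.9/9.61)
      = 0.69532 + 1.6404 ≈ 2.3357 g.

2.34 g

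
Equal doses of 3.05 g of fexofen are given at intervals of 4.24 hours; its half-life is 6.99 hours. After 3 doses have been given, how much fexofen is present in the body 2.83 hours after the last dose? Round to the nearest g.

The 3 doses were given 11.31, 7.07, 2.83 hours ago.
Total = 3.05·(1/2)^(11.31/6.99) + 3.05·(1/2)^(7.07/6.99) + 3.05·(1/2)^(2.83/6.99)
      = 0.99363 + 1.513 + 2.3037 ≈ 4.8103 g.

5 g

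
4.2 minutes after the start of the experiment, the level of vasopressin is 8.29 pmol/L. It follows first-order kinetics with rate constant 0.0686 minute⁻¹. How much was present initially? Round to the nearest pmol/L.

t½ = ln 2 / λ = 0.69315 / 0.0686 ≈ 10.104 minutes.
Number of half-lives elapsed: n = 4.2/10.104 ≈ 0.41567.
A₀ = A × 2^n = 8.29 × 2^0.41567 = 8.29 × 1.3339 ≈ 11.058 pmol/L.

11 pmol/L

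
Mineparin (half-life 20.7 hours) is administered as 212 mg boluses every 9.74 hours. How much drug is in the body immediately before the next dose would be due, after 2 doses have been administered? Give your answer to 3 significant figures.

The 2 doses were given 19.48, 9.74 hours ago.
Total = 212·(1/2)^(19.48/20.7) + 212·(1/2)^(9.74/20.7)
      = 110.42 + 153 ≈ 263.42 mg.

263 mg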